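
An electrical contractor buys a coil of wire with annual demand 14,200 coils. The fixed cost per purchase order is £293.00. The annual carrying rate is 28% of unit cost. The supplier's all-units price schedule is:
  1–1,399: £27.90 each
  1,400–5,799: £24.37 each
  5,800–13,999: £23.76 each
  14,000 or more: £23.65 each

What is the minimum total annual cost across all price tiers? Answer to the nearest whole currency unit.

TC* ≈ £353,802

Holding cost per unit per year at price C is H = 0.28·C.
Evaluate total cost at each tier's feasible EOQ or, if the EOQ is below the tier, at the tier's minimum quantity.
EOQ at £27.90 = 1032.1 (feasible in tier 1): TC = 14,200×£27.90 + (14,200/1032.1)×293 + (1032.1/2)×0.28×£27.90 = £404,242.58.
EOQ at £24.37 = 1104.3 < 1400, so use break Q=1400: TC = 14,200×£24.37 + (14,200/1400.0)×293 + (1400.0/2)×0.28×£24.37 = £353,802.38.
EOQ at £23.76 = 1118.4 < 5800, so use break Q=5800: TC = 14,200×£23.76 + (14,200/5800.0)×293 + (5800.0/2)×0.28×£23.76 = £357,402.46.
EOQ at £23.65 = 1121.0 < 14000, so use break Q=14000: TC = 14,200×£23.65 + (14,200/14000.0)×293 + (14000.0/2)×0.28×£23.65 = £382,481.19.
Lowest total cost among the candidates is at Q = 1400.0.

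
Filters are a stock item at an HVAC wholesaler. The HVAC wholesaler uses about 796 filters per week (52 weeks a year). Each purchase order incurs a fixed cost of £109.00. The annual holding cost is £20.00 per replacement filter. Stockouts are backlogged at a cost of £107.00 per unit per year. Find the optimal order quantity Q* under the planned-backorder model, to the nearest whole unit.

Annual demand D = 796 × 52 = 41,392.
With planned backorders, Q* = √(2DS/H) · √((H+B)/B).
√(2DS/H) = √(2 × 41,392 × 109 / 20) = 671.694.
√((H+B)/B) = √((20+107)/107) = 1.0895.
Q* ≈ 731.782.

Q* ≈ 732 filters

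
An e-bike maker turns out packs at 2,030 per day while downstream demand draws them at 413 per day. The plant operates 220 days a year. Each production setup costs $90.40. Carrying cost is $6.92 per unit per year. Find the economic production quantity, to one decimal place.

Q* ≈ 1,726.3 packs

Annual demand D = 413 × 220 = 90,860.
Production build-up factor (1 − d/p) = 1 − 413/2,030 = 0.7966.
Q* = √(2DS / (H(1 − d/p))) = √(2 × 90,860 × 90.4 / (6.92 × 0.7966)).
= √(16,427,488 / 5.5121) ≈ 1726.337.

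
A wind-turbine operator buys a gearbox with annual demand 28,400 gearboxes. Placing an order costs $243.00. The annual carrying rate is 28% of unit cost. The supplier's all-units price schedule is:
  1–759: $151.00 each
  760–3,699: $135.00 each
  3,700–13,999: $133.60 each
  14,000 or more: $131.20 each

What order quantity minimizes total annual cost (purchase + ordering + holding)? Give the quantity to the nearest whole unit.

Q* ≈ 760 gearboxes

Holding cost per unit per year at price C is H = 0.28·C.
Evaluate total cost at each tier's feasible EOQ or, if the EOQ is below the tier, at the tier's minimum quantity.
EOQ at $151.00 = 571.4 (feasible in tier 1): TC = 28,400×$151.00 + (28,400/571.4)×243 + (571.4/2)×0.28×$151.00 = $4,312,557.10.
EOQ at $135.00 = 604.3 < 760, so use break Q=760: TC = 28,400×$135.00 + (28,400/760.0)×243 + (760.0/2)×0.28×$135.00 = $3,857,444.53.
EOQ at $133.60 = 607.4 < 3700, so use break Q=3700: TC = 28,400×$133.60 + (28,400/3700.0)×243 + (3700.0/2)×0.28×$133.60 = $3,865,309.99.
EOQ at $131.20 = 613.0 < 14000, so use break Q=14000: TC = 28,400×$131.20 + (28,400/14000.0)×243 + (14000.0/2)×0.28×$131.20 = $3,983,724.94.
Lowest total cost is $3,857,444.53 at Q = 760.0.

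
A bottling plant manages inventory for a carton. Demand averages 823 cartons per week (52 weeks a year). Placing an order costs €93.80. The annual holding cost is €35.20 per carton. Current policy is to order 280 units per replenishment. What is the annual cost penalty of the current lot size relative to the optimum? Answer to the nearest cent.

Extra cost ≈ €2,453.82 per year

Annual demand D = 823 × 52 = 42,796.
EOQ = √(2DS/H) = √(2 × 42,796 × 93.8 / 35.2) ≈ 477.58.
Cost at Q* = (D/Q*)S + (Q*/2)H = √(2DSH) ≈ €16,810.84.
Cost at Q = 280: (42,796/280)×93.8 + (280/2)×35.2 = €14,336.66 + €4,928.00 = €19,264.66.
Excess = €19,264.66 − €16,810.84 = €2,453.82.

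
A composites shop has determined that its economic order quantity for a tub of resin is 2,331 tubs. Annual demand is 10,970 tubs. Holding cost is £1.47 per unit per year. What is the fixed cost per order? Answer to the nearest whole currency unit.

Squaring Q* = √(2DS/H) gives Q*² = 2DS/H.
From Q* = √(2DS/H): S = Q*²H / (2D) = 2,331² × 1.47 / (2 × 10,970) = 364.0535.

S ≈ £364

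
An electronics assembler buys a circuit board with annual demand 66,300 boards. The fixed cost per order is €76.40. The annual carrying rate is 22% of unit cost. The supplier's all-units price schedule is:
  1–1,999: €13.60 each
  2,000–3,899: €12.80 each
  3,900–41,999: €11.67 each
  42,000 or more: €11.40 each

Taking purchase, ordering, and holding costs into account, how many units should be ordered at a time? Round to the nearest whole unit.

Q* ≈ 3,900 boards

Holding cost per unit per year at price C is H = 0.22·C.
Candidates are each tier's EOQ (if it falls in that tier) and each price-break quantity.
EOQ at €13.60 = 1840.1 (feasible in tier 1): TC = 66,300×€13.60 + (66,300/1840.1)×76.4 + (1840.1/2)×0.22×€13.60 = €907,185.53.
EOQ at €12.80 = 1896.7 < 2000, so use break Q=2000: TC = 66,300×€12.80 + (66,300/2000.0)×76.4 + (2000.0/2)×0.22×€12.80 = €853,988.66.
EOQ at €11.67 = 1986.4 < 3900, so use break Q=3900: TC = 66,300×€11.67 + (66,300/3900.0)×76.4 + (3900.0/2)×0.22×€11.67 = €780,026.23.
EOQ at €11.40 = 2009.8 < 42000, so use break Q=42000: TC = 66,300×€11.40 + (66,300/42000.0)×76.4 + (42000.0/2)×0.22×€11.40 = €808,608.60.
Lowest total cost is €780,026.23 at Q = 3900.0.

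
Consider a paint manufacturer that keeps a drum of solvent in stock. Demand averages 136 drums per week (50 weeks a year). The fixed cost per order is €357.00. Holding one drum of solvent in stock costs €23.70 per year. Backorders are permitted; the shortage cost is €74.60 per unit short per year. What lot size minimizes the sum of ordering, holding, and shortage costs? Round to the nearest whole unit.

Q* ≈ 520 drums

Annual demand D = 136 × 50 = 6,800.
With planned backorders, Q* = √(2DS/H) · √((H+B)/B).
√(2DS/H) = √(2 × 6,800 × 357 / 23.7) = 452.615.
√((H+B)/B) = √((23.7+74.6)/74.6) = 1.1479.
Q* ≈ 519.561.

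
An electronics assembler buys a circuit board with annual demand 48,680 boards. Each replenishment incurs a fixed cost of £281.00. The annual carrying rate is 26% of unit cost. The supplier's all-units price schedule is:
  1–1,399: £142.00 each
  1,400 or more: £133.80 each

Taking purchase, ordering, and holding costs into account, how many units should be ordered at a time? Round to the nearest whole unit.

Q* ≈ 1,400 boards

Holding cost per unit per year at price C is H = 0.26·C.
For each price level, check whether its EOQ is feasible; otherwise the best quantity at that price is the breakpoint.
EOQ at £142.00 = 860.8 (feasible in tier 1): TC = 48,680×£142.00 + (48,680/860.8)×281 + (860.8/2)×0.26×£142.00 = £6,944,341.49.
EOQ at £133.80 = 886.8 < 1400, so use break Q=1400: TC = 48,680×£133.80 + (48,680/1400.0)×281 + (1400.0/2)×0.26×£133.80 = £6,547,506.37.
Lowest total cost is £6,547,506.37 at Q = 1400.0.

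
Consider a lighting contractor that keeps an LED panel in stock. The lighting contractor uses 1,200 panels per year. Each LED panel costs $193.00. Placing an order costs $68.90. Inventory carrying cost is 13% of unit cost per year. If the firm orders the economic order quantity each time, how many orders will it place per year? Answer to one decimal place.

Holding cost H = 0.13 × $193.00 = $25.0900 per unit per year.
EOQ = √(2DS/H) = √(2 × 1,200 × 68.9 / 25.09) ≈ 81.18.
Orders per year = D / Q* = 1,200 / 81.18 ≈ 14.781.

N ≈ 14.8 orders per year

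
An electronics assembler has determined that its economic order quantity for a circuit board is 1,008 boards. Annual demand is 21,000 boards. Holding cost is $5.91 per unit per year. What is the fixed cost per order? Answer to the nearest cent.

The basic EOQ model gives Q* = √(2DS/H); rearrange for the unknown.
From Q* = √(2DS/H): S = Q*²H / (2D) = 1,008² × 5.91 / (2 × 21,000) = 142.9747.

S ≈ $142.97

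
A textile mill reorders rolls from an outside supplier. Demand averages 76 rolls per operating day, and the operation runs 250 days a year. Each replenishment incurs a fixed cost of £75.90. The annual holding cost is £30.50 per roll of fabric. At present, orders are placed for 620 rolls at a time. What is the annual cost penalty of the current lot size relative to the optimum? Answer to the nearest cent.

Extra cost ≈ £2,401.84 per year

Annual demand D = 76 × 250 = 19,000.
EOQ = √(2DS/H) = √(2 × 19,000 × 75.9 / 30.5) ≈ 307.51.
Cost at Q* = (D/Q*)S + (Q*/2)H = √(2DSH) ≈ £9,379.13.
Cost at Q = 620: (19,000/620)×75.9 + (620/2)×30.5 = £2,325.97 + £9,455.00 = £11,780.97.
Excess = £11,780.97 − £9,379.13 = £2,401.84.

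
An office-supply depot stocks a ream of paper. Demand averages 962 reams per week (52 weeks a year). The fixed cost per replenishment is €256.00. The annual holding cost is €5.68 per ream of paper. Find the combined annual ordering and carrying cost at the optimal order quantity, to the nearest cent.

Annual demand D = 962 × 52 = 50,024.
Q* = √(2DS/H) = √(2 × 50,024 × 256 / 5.68) ≈ 2123.49.
At Q*, ordering cost (D/Q*)S equals holding cost (Q*/2)H, each = √(DSH/2).
Minimum total = √(2DSH) = √(2 × 50,024 × 256 × 5.68) ≈ 12061.418.

TC* ≈ €12,061.42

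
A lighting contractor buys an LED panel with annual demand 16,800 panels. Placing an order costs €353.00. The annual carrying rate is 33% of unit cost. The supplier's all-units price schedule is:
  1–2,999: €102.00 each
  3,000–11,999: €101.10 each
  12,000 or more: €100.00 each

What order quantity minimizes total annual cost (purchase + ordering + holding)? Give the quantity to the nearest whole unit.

Holding cost per unit per year at price C is H = 0.33·C.
For each price level, check whether its EOQ is feasible; otherwise the best quantity at that price is the breakpoint.
EOQ at €102.00 = 593.6 (feasible in tier 1): TC = 16,800×€102.00 + (16,800/593.6)×353 + (593.6/2)×0.33×€102.00 = €1,733,580.85.
EOQ at €101.10 = 596.2 < 3000, so use break Q=3000: TC = 16,800×€101.10 + (16,800/3000.0)×353 + (3000.0/2)×0.33×€101.10 = €1,750,501.30.
EOQ at €100.00 = 599.5 < 12000, so use break Q=12000: TC = 16,800×€100.00 + (16,800/12000.0)×353 + (12000.0/2)×0.33×€100.00 = €1,878,494.20.
Lowest total cost is €1,733,580.85 at Q = 593.6.

Q* ≈ 594 panels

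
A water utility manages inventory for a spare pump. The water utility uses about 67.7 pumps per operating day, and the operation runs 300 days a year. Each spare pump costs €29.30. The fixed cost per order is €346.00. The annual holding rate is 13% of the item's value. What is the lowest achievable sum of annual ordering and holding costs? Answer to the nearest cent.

TC* ≈ €7,316.67

Annual demand D = 67.7 × 300 = 20,310.
Holding cost H = 0.13 × €29.30 = €3.8090 per unit per year.
Q* = √(2DS/H) = √(2 × 20,310 × 346 / 3.809) ≈ 1920.89.
At the optimum the two cost components are equal, so total cost = 2·(Q*/2)H = Q*·H.
Minimum total = √(2DSH) = √(2 × 20,310 × 346 × 3.809) ≈ 7316.670.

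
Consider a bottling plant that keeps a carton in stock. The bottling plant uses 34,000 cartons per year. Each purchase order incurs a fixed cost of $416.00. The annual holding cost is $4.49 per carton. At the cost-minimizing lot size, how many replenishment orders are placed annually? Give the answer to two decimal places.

N ≈ 13.55 orders per year

EOQ = √(2DS/H) = √(2 × 34,000 × 416 / 4.49) ≈ 2510.02.
Orders per year = D / Q* = 34,000 / 2510.02 ≈ 13.546.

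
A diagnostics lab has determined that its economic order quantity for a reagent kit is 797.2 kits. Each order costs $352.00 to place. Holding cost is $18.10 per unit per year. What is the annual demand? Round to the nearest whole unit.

D ≈ 16,340 kits per year

Invert the EOQ relation Q*² = 2DS/H.
From Q* = √(2DS/H): D = Q*²H / (2S) = 797.2² × 18.1 / (2 × 352) = 16339.565.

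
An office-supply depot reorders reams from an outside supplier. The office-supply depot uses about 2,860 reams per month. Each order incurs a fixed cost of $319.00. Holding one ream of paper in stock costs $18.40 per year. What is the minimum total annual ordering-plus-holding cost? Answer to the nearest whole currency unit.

Annual demand D = 2,860 × 12 = 34,320.
Q* = √(2DS/H) = √(2 × 34,320 × 319 / 18.4) ≈ 1090.88.
At Q*, ordering cost (D/Q*)S equals holding cost (Q*/2)H, each = √(DSH/2).
Minimum total = √(2DSH) = √(2 × 34,320 × 319 × 18.4) ≈ 20072.104.

TC* ≈ $20,072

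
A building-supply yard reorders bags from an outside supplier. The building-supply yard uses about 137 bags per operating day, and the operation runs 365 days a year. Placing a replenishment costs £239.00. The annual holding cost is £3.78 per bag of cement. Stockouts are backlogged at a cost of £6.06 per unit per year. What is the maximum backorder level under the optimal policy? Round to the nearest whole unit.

S* ≈ 1,231 bags

Annual demand D = 137 × 365 = 50,005.
With planned backorders, Q* = √(2DS/H) · √((H+B)/B).
√(2DS/H) = √(2 × 50,005 × 239 / 3.78) = 2514.634.
√((H+B)/B) = √((3.78+6.06)/6.06) = 1.2743.
Q* ≈ 3204.321.
S* = Q* · H/(H+B) = 3204.321 × 3.78/9.84 ≈ 1230.928.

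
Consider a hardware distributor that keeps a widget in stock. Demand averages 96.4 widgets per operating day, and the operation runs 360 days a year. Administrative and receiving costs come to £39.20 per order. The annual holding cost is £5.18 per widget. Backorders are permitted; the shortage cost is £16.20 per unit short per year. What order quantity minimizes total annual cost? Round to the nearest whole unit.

Annual demand D = 96.4 × 360 = 34,704.
With planned backorders, Q* = √(2DS/H) · √((H+B)/B).
√(2DS/H) = √(2 × 34,704 × 39.2 / 5.18) = 724.741.
√((H+B)/B) = √((5.18+16.2)/16.2) = 1.1488.
Q* ≈ 832.586.

Q* ≈ 833 widgets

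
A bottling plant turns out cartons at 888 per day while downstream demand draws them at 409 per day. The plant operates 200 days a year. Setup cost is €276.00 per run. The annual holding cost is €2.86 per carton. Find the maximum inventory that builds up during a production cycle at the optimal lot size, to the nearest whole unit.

Annual demand D = 409 × 200 = 81,800.
Production build-up factor (1 − d/p) = 1 − 409/888 = 0.5394.
Q* = √(2DS / (H(1 − d/p))) = √(2 × 81,800 × 276 / (2.86 × 0.5394)).
= √(45,153,600 / 1.5427) ≈ 5410.058.
Maximum inventory = Q*(1 − d/p) = 5410.058 × 0.5394 ≈ 2918.263.

I_max ≈ 2,918 cartons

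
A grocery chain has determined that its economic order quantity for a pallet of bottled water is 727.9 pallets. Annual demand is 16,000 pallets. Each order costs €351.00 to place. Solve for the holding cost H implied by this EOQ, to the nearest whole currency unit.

H ≈ €21

Squaring Q* = √(2DS/H) gives Q*² = 2DS/H.
From Q* = √(2DS/H): H = 2DS / Q*² = 2 × 16,000 × 351 / 727.9² = 21.1989.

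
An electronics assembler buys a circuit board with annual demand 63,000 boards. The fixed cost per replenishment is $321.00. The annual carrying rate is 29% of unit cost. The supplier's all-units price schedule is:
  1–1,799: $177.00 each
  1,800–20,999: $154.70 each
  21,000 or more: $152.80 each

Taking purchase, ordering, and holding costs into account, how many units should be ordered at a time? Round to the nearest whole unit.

Q* ≈ 1,800 boards

Holding cost per unit per year at price C is H = 0.29·C.
Evaluate total cost at each tier's feasible EOQ or, if the EOQ is below the tier, at the tier's minimum quantity.
EOQ at $177.00 = 887.7 (feasible in tier 1): TC = 63,000×$177.00 + (63,000/887.7)×321 + (887.7/2)×0.29×$177.00 = $11,196,564.17.
EOQ at $154.70 = 949.5 < 1800, so use break Q=1800: TC = 63,000×$154.70 + (63,000/1800.0)×321 + (1800.0/2)×0.29×$154.70 = $9,797,711.70.
EOQ at $152.80 = 955.4 < 21000, so use break Q=21000: TC = 63,000×$152.80 + (63,000/21000.0)×321 + (21000.0/2)×0.29×$152.80 = $10,092,639.00.
Lowest total cost is $9,797,711.70 at Q = 1800.0.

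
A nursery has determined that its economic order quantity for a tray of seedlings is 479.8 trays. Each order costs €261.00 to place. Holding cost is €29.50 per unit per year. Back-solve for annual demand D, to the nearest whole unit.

Invert the EOQ relation Q*² = 2DS/H.
From Q* = √(2DS/H): D = Q*²H / (2S) = 479.8² × 29.5 / (2 × 261) = 13009.841.

D ≈ 13,010 trays per year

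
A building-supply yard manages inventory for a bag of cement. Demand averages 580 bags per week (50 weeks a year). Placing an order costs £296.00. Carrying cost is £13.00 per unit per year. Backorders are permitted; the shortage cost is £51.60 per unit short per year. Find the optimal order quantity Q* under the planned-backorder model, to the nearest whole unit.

Q* ≈ 1,286 bags

Annual demand D = 580 × 50 = 29,000.
With planned backorders, Q* = √(2DS/H) · √((H+B)/B).
√(2DS/H) = √(2 × 29,000 × 296 / 13) = 1149.180.
√((H+B)/B) = √((13+51.6)/51.6) = 1.1189.
Q* ≈ 1285.818.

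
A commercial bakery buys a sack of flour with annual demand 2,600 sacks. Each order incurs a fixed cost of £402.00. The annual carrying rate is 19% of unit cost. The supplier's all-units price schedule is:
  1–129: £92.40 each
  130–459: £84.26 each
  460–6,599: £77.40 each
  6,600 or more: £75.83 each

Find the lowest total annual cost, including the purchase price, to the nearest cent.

TC* ≈ £206,894.55

Holding cost per unit per year at price C is H = 0.19·C.
Evaluate total cost at each tier's feasible EOQ or, if the EOQ is below the tier, at the tier's minimum quantity.
Tier 1 (£92.40): EOQ = 345.1 exceeds tier's upper bound 129, so this tier is dominated.
EOQ at £84.26 = 361.3 (feasible in tier 2): TC = 2,600×£84.26 + (2,600/361.3)×402 + (361.3/2)×0.19×£84.26 = £224,860.98.
EOQ at £77.40 = 377.0 < 460, so use break Q=460: TC = 2,600×£77.40 + (2,600/460.0)×402 + (460.0/2)×0.19×£77.40 = £206,894.55.
EOQ at £75.83 = 380.9 < 6600, so use break Q=6600: TC = 2,600×£75.83 + (2,600/6600.0)×402 + (6600.0/2)×0.19×£75.83 = £244,861.77.
Lowest total cost among the candidates is at Q = 460.0.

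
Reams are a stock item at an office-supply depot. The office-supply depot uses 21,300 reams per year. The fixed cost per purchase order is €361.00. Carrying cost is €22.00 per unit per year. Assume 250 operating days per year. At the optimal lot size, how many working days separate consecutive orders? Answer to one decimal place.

T ≈ 9.8 days

EOQ = √(2DS/H) = √(2 × 21,300 × 361 / 22) ≈ 836.08.
Cycle time = Q*/D × 250 = 836.08 / 21,300 × 250 ≈ 9.813 days.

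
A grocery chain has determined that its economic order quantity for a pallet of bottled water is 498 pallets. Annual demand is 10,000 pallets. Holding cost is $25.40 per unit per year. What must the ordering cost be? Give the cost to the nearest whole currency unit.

Invert the EOQ relation Q*² = 2DS/H.
From Q* = √(2DS/H): S = Q*²H / (2D) = 498² × 25.4 / (2 × 10,000) = 314.9651.

S ≈ $315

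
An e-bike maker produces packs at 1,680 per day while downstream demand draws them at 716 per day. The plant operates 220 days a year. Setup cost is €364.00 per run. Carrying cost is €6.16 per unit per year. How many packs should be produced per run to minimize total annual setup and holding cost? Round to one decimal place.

Annual demand D = 716 × 220 = 157,520.
Production build-up factor (1 − d/p) = 1 − 716/1,680 = 0.5738.
Q* = √(2DS / (H(1 − d/p))) = √(2 × 157,520 × 364 / (6.16 × 0.5738)).
= √(114,674,560 / 3.5347) ≈ 5695.860.

Q* ≈ 5,695.9 packs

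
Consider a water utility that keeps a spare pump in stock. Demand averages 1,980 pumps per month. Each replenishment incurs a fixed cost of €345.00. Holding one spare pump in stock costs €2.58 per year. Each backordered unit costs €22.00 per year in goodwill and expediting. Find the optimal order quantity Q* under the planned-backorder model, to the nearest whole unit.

Q* ≈ 2,665 pumps

Annual demand D = 1,980 × 12 = 23,760.
With planned backorders, Q* = √(2DS/H) · √((H+B)/B).
√(2DS/H) = √(2 × 23,760 × 345 / 2.58) = 2520.797.
√((H+B)/B) = √((2.58+22)/22) = 1.0570.
Q* ≈ 2664.511.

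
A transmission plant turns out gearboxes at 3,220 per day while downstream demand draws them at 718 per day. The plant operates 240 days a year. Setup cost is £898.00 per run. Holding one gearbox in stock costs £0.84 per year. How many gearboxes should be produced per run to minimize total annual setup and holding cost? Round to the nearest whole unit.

Q* ≈ 21,775 gearboxes

Annual demand D = 718 × 240 = 172,320.
Production build-up factor (1 − d/p) = 1 − 718/3,220 = 0.7770.
Q* = √(2DS / (H(1 − d/p))) = √(2 × 172,320 × 898 / (0.84 × 0.7770)).
= √(309,486,720 / 0.6527) ≈ 21775.375.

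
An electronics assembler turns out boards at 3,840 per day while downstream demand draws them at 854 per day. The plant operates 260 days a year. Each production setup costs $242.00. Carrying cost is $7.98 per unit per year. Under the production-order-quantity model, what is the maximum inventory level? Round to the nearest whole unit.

I_max ≈ 3,236 boards

Annual demand D = 854 × 260 = 222,040.
Production build-up factor (1 − d/p) = 1 − 854/3,840 = 0.7776.
Q* = √(2DS / (H(1 − d/p))) = √(2 × 222,040 × 242 / (7.98 × 0.7776)).
= √(107,467,360 / 6.2053) ≈ 4161.573.
Maximum inventory = Q*(1 − d/p) = 4161.573 × 0.7776 ≈ 3236.057.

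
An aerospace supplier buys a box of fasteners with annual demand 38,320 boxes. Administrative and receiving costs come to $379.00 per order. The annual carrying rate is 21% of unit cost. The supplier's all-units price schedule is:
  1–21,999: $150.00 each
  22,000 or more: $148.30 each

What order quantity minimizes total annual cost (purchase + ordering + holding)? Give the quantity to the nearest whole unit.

Holding cost per unit per year at price C is H = 0.21·C.
For each price level, check whether its EOQ is feasible; otherwise the best quantity at that price is the breakpoint.
EOQ at $150.00 = 960.3 (feasible in tier 1): TC = 38,320×$150.00 + (38,320/960.3)×379 + (960.3/2)×0.21×$150.00 = $5,778,248.42.
EOQ at $148.30 = 965.8 < 22000, so use break Q=22000: TC = 38,320×$148.30 + (38,320/22000.0)×379 + (22000.0/2)×0.21×$148.30 = $6,026,089.15.
Lowest total cost is $5,778,248.42 at Q = 960.3.

Q* ≈ 960 boxes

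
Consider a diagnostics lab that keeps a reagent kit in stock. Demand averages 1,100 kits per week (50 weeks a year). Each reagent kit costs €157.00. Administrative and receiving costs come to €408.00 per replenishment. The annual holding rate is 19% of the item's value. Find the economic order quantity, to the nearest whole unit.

Annual demand D = 1,100 × 50 = 55,000.
Holding cost H = 0.19 × €157.00 = €29.8300 per unit per year.
EOQ = √(2DS / H) = √(2 × 55,000 × 408 / 29.83).
= √(44,880,000 / 29.83) = √1,504,525.6453 ≈ 1226.591.

Q* ≈ 1,227 kits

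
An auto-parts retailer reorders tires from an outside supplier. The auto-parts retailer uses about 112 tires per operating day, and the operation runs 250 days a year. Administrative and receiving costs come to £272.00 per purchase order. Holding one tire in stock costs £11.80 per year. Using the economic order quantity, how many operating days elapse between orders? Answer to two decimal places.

Annual demand D = 112 × 250 = 28,000.
Q* = √(2DS/H) = √(2 × 28,000 × 272 / 11.8) ≈ 1136.15.
Cycle time = Q*/D × 250 = 1136.15 / 28,000 × 250 ≈ 10.144 days.

T ≈ 10.14 days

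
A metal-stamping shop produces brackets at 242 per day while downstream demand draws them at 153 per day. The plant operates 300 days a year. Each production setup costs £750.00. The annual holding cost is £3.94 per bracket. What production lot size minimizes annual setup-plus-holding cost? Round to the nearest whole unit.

Annual demand D = 153 × 300 = 45,900.
Production build-up factor (1 − d/p) = 1 − 153/242 = 0.3678.
Q* = √(2DS / (H(1 − d/p))) = √(2 × 45,900 × 750 / (3.94 × 0.3678)).
= √(68,850,000 / 1.449) ≈ 6893.131.

Q* ≈ 6,893 brackets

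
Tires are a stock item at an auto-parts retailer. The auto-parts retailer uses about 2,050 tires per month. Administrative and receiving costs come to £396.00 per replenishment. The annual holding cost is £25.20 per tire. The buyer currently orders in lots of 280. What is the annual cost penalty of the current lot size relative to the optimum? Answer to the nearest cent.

Extra cost ≈ £16,161.44 per year

Annual demand D = 2,050 × 12 = 24,600.
EOQ = √(2DS/H) = √(2 × 24,600 × 396 / 25.2) ≈ 879.29.
Cost at Q* = (D/Q*)S + (Q*/2)H = √(2DSH) ≈ £22,157.99.
Cost at Q = 280: (24,600/280)×396 + (280/2)×25.2 = £34,791.43 + £3,528.00 = £38,319.43.
Excess = £38,319.43 − £22,157.99 = £16,161.44.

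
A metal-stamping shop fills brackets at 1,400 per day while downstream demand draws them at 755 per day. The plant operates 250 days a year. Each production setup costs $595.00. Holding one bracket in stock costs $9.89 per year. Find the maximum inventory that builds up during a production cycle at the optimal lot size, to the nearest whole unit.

I_max ≈ 3,235 brackets

Annual demand D = 755 × 250 = 188,750.
Production build-up factor (1 − d/p) = 1 − 755/1,400 = 0.4607.
Q* = √(2DS / (H(1 − d/p))) = √(2 × 188,750 × 595 / (9.89 × 0.4607)).
= √(224,612,500 / 4.5565) ≈ 7021.065.
Maximum inventory = Q*(1 − d/p) = 7021.065 × 0.4607 ≈ 3234.705.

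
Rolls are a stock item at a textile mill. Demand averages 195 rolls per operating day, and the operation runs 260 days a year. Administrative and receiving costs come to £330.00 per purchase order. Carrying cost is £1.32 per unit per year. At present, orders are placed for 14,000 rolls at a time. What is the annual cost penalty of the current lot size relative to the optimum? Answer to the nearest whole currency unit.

Annual demand D = 195 × 260 = 50,700.
EOQ = √(2DS/H) = √(2 × 50,700 × 330 / 1.32) ≈ 5034.88.
Cost at Q* = (D/Q*)S + (Q*/2)H = √(2DSH) ≈ £6,646.04.
Cost at Q = 14,000: (50,700/14,000)×330 + (14,000/2)×1.32 = £1,195.07 + £9,240.00 = £10,435.07.
Excess = £10,435.07 − £6,646.04 = £3,789.03.

Extra cost ≈ £3,789 per year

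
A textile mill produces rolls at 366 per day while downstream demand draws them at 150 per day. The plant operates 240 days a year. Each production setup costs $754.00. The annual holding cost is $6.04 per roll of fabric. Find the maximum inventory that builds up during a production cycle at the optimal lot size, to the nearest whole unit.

Annual demand D = 150 × 240 = 36,000.
Production build-up factor (1 − d/p) = 1 − 150/366 = 0.5902.
Q* = √(2DS / (H(1 − d/p))) = √(2 × 36,000 × 754 / (6.04 × 0.5902)).
= √(54,288,000 / 3.5646) ≈ 3902.538.
Maximum inventory = Q*(1 − d/p) = 3902.538 × 0.5902 ≈ 2303.137.

I_max ≈ 2,303 rolls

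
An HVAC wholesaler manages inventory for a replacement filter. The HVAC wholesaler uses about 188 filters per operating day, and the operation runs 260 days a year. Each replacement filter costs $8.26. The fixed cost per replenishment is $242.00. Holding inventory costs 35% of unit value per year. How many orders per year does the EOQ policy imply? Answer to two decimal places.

N ≈ 17.09 orders per year

Annual demand D = 188 × 260 = 48,880.
Holding cost H = 0.35 × $8.26 = $2.8910 per unit per year.
The optimal lot size = √(2DS/H) = √(2 × 48,880 × 242 / 2.891) ≈ 2860.65.
Orders per year = D / Q* = 48,880 / 2860.65 ≈ 17.087.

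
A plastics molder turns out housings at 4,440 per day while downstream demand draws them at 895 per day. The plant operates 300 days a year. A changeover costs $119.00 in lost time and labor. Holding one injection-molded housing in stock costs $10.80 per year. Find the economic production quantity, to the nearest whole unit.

Q* ≈ 2,722 housings

Annual demand D = 895 × 300 = 268,500.
Production build-up factor (1 − d/p) = 1 − 895/4,440 = 0.7984.
Q* = √(2DS / (H(1 − d/p))) = √(2 × 268,500 × 119 / (10.8 × 0.7984)).
= √(63,903,000 / 8.623) ≈ 2722.276.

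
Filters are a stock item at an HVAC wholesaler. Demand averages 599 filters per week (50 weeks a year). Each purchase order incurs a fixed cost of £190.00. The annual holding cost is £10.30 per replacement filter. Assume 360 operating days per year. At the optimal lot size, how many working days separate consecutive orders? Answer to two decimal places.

Annual demand D = 599 × 50 = 29,950.
The optimal lot size = √(2DS/H) = √(2 × 29,950 × 190 / 10.3) ≈ 1051.17.
Cycle time = Q*/D × 360 = 1051.17 / 29,950 × 360 ≈ 12.635 days.

T ≈ 12.64 days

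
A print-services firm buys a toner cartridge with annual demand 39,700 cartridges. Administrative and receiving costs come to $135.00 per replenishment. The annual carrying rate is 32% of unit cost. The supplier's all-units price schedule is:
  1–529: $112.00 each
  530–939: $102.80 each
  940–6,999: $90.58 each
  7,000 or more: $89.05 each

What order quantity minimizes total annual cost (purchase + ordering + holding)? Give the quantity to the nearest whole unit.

Holding cost per unit per year at price C is H = 0.32·C.
Candidates are each tier's EOQ (if it falls in that tier) and each price-break quantity.
Tier 1 ($112.00): EOQ = 546.9 exceeds tier's upper bound 529, so this tier is dominated.
EOQ at $102.80 = 570.8 (feasible in tier 2): TC = 39,700×$102.80 + (39,700/570.8)×135 + (570.8/2)×0.32×$102.80 = $4,099,937.97.
EOQ at $90.58 = 608.1 < 940, so use break Q=940: TC = 39,700×$90.58 + (39,700/940.0)×135 + (940.0/2)×0.32×$90.58 = $3,615,350.83.
EOQ at $89.05 = 613.3 < 7000, so use break Q=7000: TC = 39,700×$89.05 + (39,700/7000.0)×135 + (7000.0/2)×0.32×$89.05 = $3,635,786.64.
Lowest total cost is $3,615,350.83 at Q = 940.0.

Q* ≈ 940 cartridges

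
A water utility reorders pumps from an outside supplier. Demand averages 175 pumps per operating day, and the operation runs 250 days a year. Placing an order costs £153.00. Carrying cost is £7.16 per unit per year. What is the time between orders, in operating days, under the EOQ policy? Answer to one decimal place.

T ≈ 7.8 days

Annual demand D = 175 × 250 = 43,750.
Q* = √(2DS/H) = √(2 × 43,750 × 153 / 7.16) ≈ 1367.39.
Cycle time = Q*/D × 250 = 1367.39 / 43,750 × 250 ≈ 7.814 days.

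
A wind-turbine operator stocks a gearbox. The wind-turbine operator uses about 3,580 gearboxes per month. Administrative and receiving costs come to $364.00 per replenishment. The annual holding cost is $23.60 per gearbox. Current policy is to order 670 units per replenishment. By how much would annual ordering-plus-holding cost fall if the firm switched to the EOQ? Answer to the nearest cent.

Extra cost ≈ $4,077.70 per year

Annual demand D = 3,580 × 12 = 42,960.
EOQ = √(2DS/H) = √(2 × 42,960 × 364 / 23.6) ≈ 1151.18.
Cost at Q* = (D/Q*)S + (Q*/2)H = √(2DSH) ≈ $27,167.76.
Cost at Q = 670: (42,960/670)×364 + (670/2)×23.6 = $23,339.46 + $7,906.00 = $31,245.46.
Excess = $31,245.46 − $27,167.76 = $4,077.70.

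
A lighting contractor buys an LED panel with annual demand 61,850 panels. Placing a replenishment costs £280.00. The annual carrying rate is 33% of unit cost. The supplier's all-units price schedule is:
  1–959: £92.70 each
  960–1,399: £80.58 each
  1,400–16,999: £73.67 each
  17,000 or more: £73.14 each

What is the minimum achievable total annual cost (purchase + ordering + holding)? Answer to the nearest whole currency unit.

TC* ≈ £4,585,877

Holding cost per unit per year at price C is H = 0.33·C.
Evaluate total cost at each tier's feasible EOQ or, if the EOQ is below the tier, at the tier's minimum quantity.
Tier 1 (£92.70): EOQ = 1064.1 exceeds tier's upper bound 959, so this tier is dominated.
EOQ at £80.58 = 1141.3 (feasible in tier 2): TC = 61,850×£80.58 + (61,850/1141.3)×280 + (1141.3/2)×0.33×£80.58 = £5,014,221.31.
EOQ at £73.67 = 1193.6 < 1400, so use break Q=1400: TC = 61,850×£73.67 + (61,850/1400.0)×280 + (1400.0/2)×0.33×£73.67 = £4,585,877.27.
EOQ at £73.14 = 1197.9 < 17000, so use break Q=17000: TC = 61,850×£73.14 + (61,850/17000.0)×280 + (17000.0/2)×0.33×£73.14 = £4,729,885.41.
Lowest total cost among the candidates is at Q = 1400.0.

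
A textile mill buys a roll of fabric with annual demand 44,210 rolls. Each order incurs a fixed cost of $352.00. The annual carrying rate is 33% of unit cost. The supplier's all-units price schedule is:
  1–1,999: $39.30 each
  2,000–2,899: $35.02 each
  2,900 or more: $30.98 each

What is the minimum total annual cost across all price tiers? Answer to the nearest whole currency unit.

TC* ≈ $1,389,816

Holding cost per unit per year at price C is H = 0.33·C.
Evaluate total cost at each tier's feasible EOQ or, if the EOQ is below the tier, at the tier's minimum quantity.
EOQ at $39.30 = 1549.1 (feasible in tier 1): TC = 44,210×$39.30 + (44,210/1549.1)×352 + (1549.1/2)×0.33×$39.30 = $1,757,543.92.
EOQ at $35.02 = 1641.1 < 2000, so use break Q=2000: TC = 44,210×$35.02 + (44,210/2000.0)×352 + (2000.0/2)×0.33×$35.02 = $1,567,571.76.
EOQ at $30.98 = 1744.8 < 2900, so use break Q=2900: TC = 44,210×$30.98 + (44,210/2900.0)×352 + (2900.0/2)×0.33×$30.98 = $1,389,815.91.
Lowest total cost among the candidates is at Q = 2900.0.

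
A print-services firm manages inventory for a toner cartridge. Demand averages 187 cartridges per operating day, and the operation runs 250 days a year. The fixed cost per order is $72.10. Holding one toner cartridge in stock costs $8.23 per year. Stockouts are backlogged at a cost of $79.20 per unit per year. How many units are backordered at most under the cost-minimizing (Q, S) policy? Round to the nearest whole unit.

S* ≈ 90 cartridges

Annual demand D = 187 × 250 = 46,750.
With planned backorders, Q* = √(2DS/H) · √((H+B)/B).
√(2DS/H) = √(2 × 46,750 × 72.1 / 8.23) = 905.052.
√((H+B)/B) = √((8.23+79.2)/79.2) = 1.0507.
Q* ≈ 950.914.
S* = Q* · H/(H+B) = 950.914 × 8.23/87.43 ≈ 89.512.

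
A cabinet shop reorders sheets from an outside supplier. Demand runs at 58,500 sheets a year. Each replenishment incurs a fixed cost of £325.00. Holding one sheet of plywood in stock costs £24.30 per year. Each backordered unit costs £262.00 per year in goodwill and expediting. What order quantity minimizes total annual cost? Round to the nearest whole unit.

With planned backorders, Q* = √(2DS/H) · √((H+B)/B).
√(2DS/H) = √(2 × 58,500 × 325 / 24.3) = 1250.926.
√((H+B)/B) = √((24.3+262)/262) = 1.0453.
Q* ≈ 1307.650.

Q* ≈ 1,308 sheets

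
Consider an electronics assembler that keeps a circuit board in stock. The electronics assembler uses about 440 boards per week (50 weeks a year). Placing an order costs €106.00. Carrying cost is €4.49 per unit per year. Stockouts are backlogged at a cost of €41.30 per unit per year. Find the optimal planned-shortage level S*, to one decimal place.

Annual demand D = 440 × 50 = 22,000.
With planned backorders, Q* = √(2DS/H) · √((H+B)/B).
√(2DS/H) = √(2 × 22,000 × 106 / 4.49) = 1019.192.
√((H+B)/B) = √((4.49+41.3)/41.3) = 1.0530.
Q* ≈ 1073.165.
S* = Q* · H/(H+B) = 1073.165 × 4.49/45.79 ≈ 105.231.

S* ≈ 105.2 boards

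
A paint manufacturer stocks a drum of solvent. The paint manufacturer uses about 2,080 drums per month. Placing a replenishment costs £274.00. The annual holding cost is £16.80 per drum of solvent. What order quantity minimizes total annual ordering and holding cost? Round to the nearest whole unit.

Annual demand D = 2,080 × 12 = 24,960.
EOQ = √(2DS / H) = √(2 × 24,960 × 274 / 16.8).
= √(13,678,080 / 16.8) = √814,171.4286 ≈ 902.314.

Q* ≈ 902 drums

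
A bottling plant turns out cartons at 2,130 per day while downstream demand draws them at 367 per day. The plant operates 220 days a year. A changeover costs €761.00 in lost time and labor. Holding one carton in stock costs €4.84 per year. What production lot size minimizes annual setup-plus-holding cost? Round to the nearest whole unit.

Annual demand D = 367 × 220 = 80,740.
Production build-up factor (1 − d/p) = 1 − 367/2,130 = 0.8277.
Q* = √(2DS / (H(1 − d/p))) = √(2 × 80,740 × 761 / (4.84 × 0.8277)).
= √(122,886,280 / 4.0061) ≈ 5538.506.

Q* ≈ 5,539 cartons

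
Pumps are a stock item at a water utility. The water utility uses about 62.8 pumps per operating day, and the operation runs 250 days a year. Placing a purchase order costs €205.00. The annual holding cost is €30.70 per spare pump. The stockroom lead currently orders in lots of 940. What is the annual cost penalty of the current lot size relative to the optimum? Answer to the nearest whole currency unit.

Annual demand D = 62.8 × 250 = 15,700.
EOQ = √(2DS/H) = √(2 × 15,700 × 205 / 30.7) ≈ 457.90.
Cost at Q* = (D/Q*)S + (Q*/2)H = √(2DSH) ≈ €14,057.59.
Cost at Q = 940: (15,700/940)×205 + (940/2)×30.7 = €3,423.94 + €14,429.00 = €17,852.94.
Excess = €17,852.94 − €14,057.59 = €3,795.34.

Extra cost ≈ €3,795 per year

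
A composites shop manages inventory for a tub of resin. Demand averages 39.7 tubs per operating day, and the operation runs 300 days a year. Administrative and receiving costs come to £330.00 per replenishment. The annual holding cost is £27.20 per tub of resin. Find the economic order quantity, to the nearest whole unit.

Annual demand D = 39.7 × 300 = 11,910.
EOQ = √(2DS / H) = √(2 × 11,910 × 330 / 27.2).
= √(7,860,600 / 27.2) = √288,992.6471 ≈ 537.580.

Q* ≈ 538 tubs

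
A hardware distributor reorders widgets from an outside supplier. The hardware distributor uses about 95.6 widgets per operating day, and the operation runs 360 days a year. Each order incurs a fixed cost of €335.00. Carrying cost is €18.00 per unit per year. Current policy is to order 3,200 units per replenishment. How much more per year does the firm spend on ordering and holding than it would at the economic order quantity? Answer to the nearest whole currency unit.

Annual demand D = 95.6 × 360 = 34,416.
EOQ = √(2DS/H) = √(2 × 34,416 × 335 / 18) ≈ 1131.83.
Cost at Q* = (D/Q*)S + (Q*/2)H = √(2DSH) ≈ €20,372.95.
Cost at Q = 3,200: (34,416/3,200)×335 + (3,200/2)×18 = €3,602.93 + €28,800.00 = €32,402.92.
Excess = €32,402.92 − €20,372.95 = €12,029.98.

Extra cost ≈ €12,030 per year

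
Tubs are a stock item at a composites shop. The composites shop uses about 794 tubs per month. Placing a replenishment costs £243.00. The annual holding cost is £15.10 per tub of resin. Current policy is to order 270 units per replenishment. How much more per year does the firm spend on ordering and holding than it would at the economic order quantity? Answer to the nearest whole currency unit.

Extra cost ≈ £2,252 per year

Annual demand D = 794 × 12 = 9,528.
EOQ = √(2DS/H) = √(2 × 9,528 × 243 / 15.1) ≈ 553.77.
Cost at Q* = (D/Q*)S + (Q*/2)H = √(2DSH) ≈ £8,361.95.
Cost at Q = 270: (9,528/270)×243 + (270/2)×15.1 = £8,575.20 + £2,038.50 = £10,613.70.
Excess = £10,613.70 − £8,361.95 = £2,251.75.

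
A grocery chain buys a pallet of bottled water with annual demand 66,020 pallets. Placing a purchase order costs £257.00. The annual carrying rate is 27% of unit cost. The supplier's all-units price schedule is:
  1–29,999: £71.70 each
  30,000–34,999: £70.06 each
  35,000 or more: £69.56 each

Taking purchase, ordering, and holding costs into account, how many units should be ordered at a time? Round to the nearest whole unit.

Q* ≈ 1,324 pallets

Holding cost per unit per year at price C is H = 0.27·C.
Candidates are each tier's EOQ (if it falls in that tier) and each price-break quantity.
EOQ at £71.70 = 1324.0 (feasible in tier 1): TC = 66,020×£71.70 + (66,020/1324.0)×257 + (1324.0/2)×0.27×£71.70 = £4,759,264.72.
EOQ at £70.06 = 1339.4 < 30000, so use break Q=30000: TC = 66,020×£70.06 + (66,020/30000.0)×257 + (30000.0/2)×0.27×£70.06 = £4,909,669.77.
EOQ at £69.56 = 1344.2 < 35000, so use break Q=35000: TC = 66,020×£69.56 + (66,020/35000.0)×257 + (35000.0/2)×0.27×£69.56 = £4,921,506.98.
Lowest total cost is £4,759,264.72 at Q = 1324.0.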